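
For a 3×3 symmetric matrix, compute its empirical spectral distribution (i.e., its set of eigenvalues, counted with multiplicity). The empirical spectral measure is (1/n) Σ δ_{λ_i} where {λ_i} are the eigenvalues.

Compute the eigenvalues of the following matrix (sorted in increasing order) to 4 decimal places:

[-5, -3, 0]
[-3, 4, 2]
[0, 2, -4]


Since M is real symmetric, all three eigenvalues are real; they are the roots of det(λI − M) = λ³ − (tr M) λ² + s λ − det M, where s is the sum of the principal 2×2 minors.
tr M = -5 + 4 + (-4) = -5.
s = ((-5)·4 − (-3)²) + ((-5)·(-4) − 0²) + (4·(-4) − 2²) = -29 + 20 + (-20) = -29.
det M (expand along row 1) = (-5)·(-20) − (-3)·12 + 0·(-6) = 136.
Characteristic polynomial: λ³ + 5λ² − 29λ − 136 = 0.
Substitute λ = y + (tr M)/3 = y − 1.666667 to remove the quadratic term: y³ + p·y + q = 0 with p = s − (tr M)²/3 = -37.333333 and q = −2(tr M)³/27 + (tr M)·s/3 − det M = -78.407407.
Three real roots ⇒ use the trigonometric (Viète) form: r = 2√(−p/3) = 7.055337, φ = arccos(3q/(p·r)) = arccos(0.893025) = 0.466772 rad.
y_k = r·cos(φ/3 − 2πk/3) for k = 0, 1, 2 gives y = 6.970109, -2.538211, -4.431899.
λ_k = y_k − 1.666667 gives λ = 5.3034, -4.2049, -6.0986 (check: the sum is -5.0000 = tr M).

Eigenvalues sorted in increasing order: [-6.0986, -4.2049, 5.3034].


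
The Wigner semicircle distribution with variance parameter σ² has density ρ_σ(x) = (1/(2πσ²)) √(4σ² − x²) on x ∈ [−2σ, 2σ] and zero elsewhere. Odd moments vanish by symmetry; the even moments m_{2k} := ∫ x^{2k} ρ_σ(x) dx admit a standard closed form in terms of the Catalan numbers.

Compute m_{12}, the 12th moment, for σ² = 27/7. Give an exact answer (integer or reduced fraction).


By the scaled semicircle moment identity, m_{2k} = σ^{2k} · C_k with k = 6.
C_6 = (1/(k+1)) · C(2k, k) = (1/7) · C(12, 6) = (1/7) · 924 = 132.
σ^{2k} = (σ²)^k = (27/7)^6 = 387420489/117649.

Therefore m_{12} = σ^{12} · C_6 = (387420489/117649) · 132 = 51139504548/117649.


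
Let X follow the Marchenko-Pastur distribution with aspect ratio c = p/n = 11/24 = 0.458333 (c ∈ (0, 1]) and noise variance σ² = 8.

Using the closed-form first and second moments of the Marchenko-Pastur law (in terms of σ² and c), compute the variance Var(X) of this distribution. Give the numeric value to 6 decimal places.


Recall the MP moments m_1 = E[X] = σ² and m_2 = E[X²] = σ⁴ (1 + c).
m_1 = E[X] = σ² = 8, so m_1² = 64.
m_2 = E[X²] = σ⁴ (1 + c) = 64 · (1 + 0.458333) = 64 · 1.458333 = 93.333333.
(Note m_2 − m_1² simplifies to c · σ⁴ = 0.458333 · 64.)

Var(X) = m_2 − m_1² = 93.333333 − 64 = 29.333333.


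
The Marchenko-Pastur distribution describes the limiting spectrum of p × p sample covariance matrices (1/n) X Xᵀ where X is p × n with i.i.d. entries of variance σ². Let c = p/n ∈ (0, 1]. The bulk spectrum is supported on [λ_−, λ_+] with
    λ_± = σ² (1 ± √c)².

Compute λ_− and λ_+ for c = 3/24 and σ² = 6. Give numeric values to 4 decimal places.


c = 3/24 = 0.125000; √c = 0.353553.
λ_− = σ² (1 − √c)² = 6 · (1 − 0.353553)² = 6 · (0.646447)² = 2.507359.
λ_+ = σ² (1 + √c)² = 6 · (1 + 0.353553)² = 6 · (1.353553)² = 10.992641.

Rounded to 4 decimal places: λ_− ≈ 2.5074, λ_+ ≈ 10.9926.


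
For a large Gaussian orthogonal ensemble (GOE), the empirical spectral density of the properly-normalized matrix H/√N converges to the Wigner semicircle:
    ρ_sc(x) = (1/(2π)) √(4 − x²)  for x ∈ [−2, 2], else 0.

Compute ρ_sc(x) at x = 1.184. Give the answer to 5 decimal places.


ρ_sc(x) = (1/(2π)) √(4 − x²). With x = 1.184:
  4 − x² = 4 − (1.184)² = 4 − 1.401856 = 2.598144.
  √(4 − x²) = 1.611876.
  1/(2π) = 0.159155.
  ρ_sc(1.184) = 0.159155 · 1.611876 = 0.256538.

Rounded to 5 decimal places: ρ_sc(1.184) ≈ 0.25654.


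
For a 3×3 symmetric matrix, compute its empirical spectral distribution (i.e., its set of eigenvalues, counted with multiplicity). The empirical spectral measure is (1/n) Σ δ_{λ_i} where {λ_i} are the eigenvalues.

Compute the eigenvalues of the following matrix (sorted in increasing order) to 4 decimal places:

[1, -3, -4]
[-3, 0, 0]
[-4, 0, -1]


Since M is real symmetric, all three eigenvalues are real; they are the roots of det(λI − M) = λ³ − (tr M) λ² + s λ − det M, where s is the sum of the principal 2×2 minors.
tr M = 1 + 0 + (-1) = 0.
s = (1·0 − (-3)²) + (1·(-1) − (-4)²) + (0·(-1) − 0²) = -9 + (-17) + 0 = -26.
det M (expand along row 1) = 1·0 − (-3)·3 + (-4)·0 = 9.
Characteristic polynomial: λ³ − 26λ − 9 = 0.
Substitute λ = y + (tr M)/3 = y + 0.000000 to remove the quadratic term: y³ + p·y + q = 0 with p = s − (tr M)²/3 = -26.000000 and q = −2(tr M)³/27 + (tr M)·s/3 − det M = -9.000000.
Three real roots ⇒ use the trigonometric (Viète) form: r = 2√(−p/3) = 5.887841, φ = arccos(3q/(p·r)) = arccos(0.176374) = 1.393495 rad.
y_k = r·cos(φ/3 − 2πk/3) for k = 0, 1, 2 gives y = 5.264003, -0.347772, -4.916231.
λ_k = y_k + 0.000000 gives λ = 5.2640, -0.3478, -4.9162 (check: the sum is 0.0000 = tr M).

Eigenvalues sorted in increasing order: [-4.9162, -0.3478, 5.2640].


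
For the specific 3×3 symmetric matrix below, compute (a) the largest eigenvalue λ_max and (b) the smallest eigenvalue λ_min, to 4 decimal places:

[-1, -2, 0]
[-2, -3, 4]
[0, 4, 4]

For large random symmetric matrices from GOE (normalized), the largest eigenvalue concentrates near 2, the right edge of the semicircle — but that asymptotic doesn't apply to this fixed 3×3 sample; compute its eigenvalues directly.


Since M is real symmetric, all three eigenvalues are real; they are the roots of det(λI − M) = λ³ − (tr M) λ² + s λ − det M, where s is the sum of the principal 2×2 minors.
tr M = -1 + (-3) + 4 = 0.
s = ((-1)·(-3) − (-2)²) + ((-1)·4 − 0²) + ((-3)·4 − 4²) = -1 + (-4) + (-28) = -33.
det M (expand along row 1) = (-1)·(-28) − (-2)·(-8) + 0·(-8) = 12.
Characteristic polynomial: λ³ − 33λ − 12 = 0.
Substitute λ = y + (tr M)/3 = y + 0.000000 to remove the quadratic term: y³ + p·y + q = 0 with p = s − (tr M)²/3 = -33.000000 and q = −2(tr M)³/27 + (tr M)·s/3 − det M = -12.000000.
Three real roots ⇒ use the trigonometric (Viète) form: r = 2√(−p/3) = 6.633250, φ = arccos(3q/(p·r)) = arccos(0.164461) = 1.405585 rad.
y_k = r·cos(φ/3 − 2πk/3) for k = 0, 1, 2 gives y = 5.918410, -0.365111, -5.553298.
λ_k = y_k + 0.000000 gives λ = 5.9184, -0.3651, -5.5533 (check: the sum is 0.0000 = tr M).

Hence λ_max = 5.9184 and λ_min = -5.5533.


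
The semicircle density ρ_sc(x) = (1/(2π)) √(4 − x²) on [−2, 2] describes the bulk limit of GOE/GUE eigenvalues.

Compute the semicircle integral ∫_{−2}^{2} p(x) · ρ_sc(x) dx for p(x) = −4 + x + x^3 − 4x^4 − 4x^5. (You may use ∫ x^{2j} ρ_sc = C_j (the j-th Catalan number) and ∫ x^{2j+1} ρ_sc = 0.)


Write p(x) = Σ a_i x^i, split into monomials and integrate each against ρ_sc separately.
Using ∫ x^{2j} ρ_sc = C_j = (1/(j+1)) C(2j, j) (Catalan numbers) and ∫ x^{2j+1} ρ_sc = 0 (odd monomials vanish by symmetry):
  i = 0 (even): a_0 · C_{0} = -4 · 1 = -4
  i = 1 (odd): ∫ x^1 ρ_sc = 0 (vanishes)
  i = 3 (odd): ∫ x^3 ρ_sc = 0 (vanishes)
  i = 4 (even): a_4 · C_{2} = -4 · 2 = -8
  i = 5 (odd): ∫ x^5 ρ_sc = 0 (vanishes)

Summing the contributions: ∫_{−2}^{2} p(x) ρ_sc(x) dx = (-4) + (-8) = -12.


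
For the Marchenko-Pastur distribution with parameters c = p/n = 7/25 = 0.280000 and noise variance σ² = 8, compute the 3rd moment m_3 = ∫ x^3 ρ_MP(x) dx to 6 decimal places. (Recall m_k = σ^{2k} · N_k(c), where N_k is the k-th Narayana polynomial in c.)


E[X³] = σ⁶ (1 + 3c + c²) (third MP moment). With σ² = 8 (so σ⁶ = 512) and c = 7/25 = 0.280000: E[X³] = 512 · (1 + 3·0.280000 + (0.280000)²) = 512 · 1.918400.

So E[X^3] = 982.220800.


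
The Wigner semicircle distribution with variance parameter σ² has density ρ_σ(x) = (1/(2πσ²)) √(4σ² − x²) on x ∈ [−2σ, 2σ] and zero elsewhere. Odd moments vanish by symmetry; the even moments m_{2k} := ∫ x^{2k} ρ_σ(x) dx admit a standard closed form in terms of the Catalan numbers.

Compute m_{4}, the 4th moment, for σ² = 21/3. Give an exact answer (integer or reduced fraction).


By the scaled semicircle moment identity, m_{2k} = σ^{2k} · C_k with k = 2.
C_2 = (1/(k+1)) · C(2k, k) = (1/3) · C(4, 2) = (1/3) · 6 = 2.
σ^{2k} = (σ²)^k = (21/3)^2 = 49.

Therefore m_{4} = σ^{4} · C_2 = 49 · 2 = 98.


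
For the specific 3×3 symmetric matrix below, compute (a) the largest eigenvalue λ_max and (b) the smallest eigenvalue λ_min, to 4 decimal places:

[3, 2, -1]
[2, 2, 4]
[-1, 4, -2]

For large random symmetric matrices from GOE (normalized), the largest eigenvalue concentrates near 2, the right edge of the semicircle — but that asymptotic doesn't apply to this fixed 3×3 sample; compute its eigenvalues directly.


Since M is real symmetric, all three eigenvalues are real; they are the roots of det(λI − M) = λ³ − (tr M) λ² + s λ − det M, where s is the sum of the principal 2×2 minors.
tr M = 3 + 2 + (-2) = 3.
s = (3·2 − 2²) + (3·(-2) − (-1)²) + (2·(-2) − 4²) = 2 + (-7) + (-20) = -25.
det M (expand along row 1) = 3·(-20) − 2·0 + (-1)·10 = -70.
Characteristic polynomial: λ³ − 3λ² − 25λ + 70 = 0.
Substitute λ = y + (tr M)/3 = y + 1.000000 to remove the quadratic term: y³ + p·y + q = 0 with p = s − (tr M)²/3 = -28.000000 and q = −2(tr M)³/27 + (tr M)·s/3 − det M = 43.000000.
Three real roots ⇒ use the trigonometric (Viète) form: r = 2√(−p/3) = 6.110101, φ = arccos(3q/(p·r)) = arccos(-0.754021) = 2.424958 rad.
y_k = r·cos(φ/3 − 2πk/3) for k = 0, 1, 2 gives y = 4.220336, 1.716262, -5.936599.
λ_k = y_k + 1.000000 gives λ = 5.2203, 2.7163, -4.9366 (check: the sum is 3.0000 = tr M).

Hence λ_max = 5.2203 and λ_min = -4.9366.


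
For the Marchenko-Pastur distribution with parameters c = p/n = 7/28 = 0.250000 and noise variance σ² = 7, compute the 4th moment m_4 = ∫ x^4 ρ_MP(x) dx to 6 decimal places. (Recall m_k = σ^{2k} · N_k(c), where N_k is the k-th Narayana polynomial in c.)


E[X⁴] = σ⁸ (1 + 6c + 6c² + c³) (fourth MP moment). With σ² = 7 (so σ⁸ = 2401) and c = 7/28 = 0.250000: E[X⁴] = 2401 · (1 + 6·0.250000 + 6·(0.250000)² + (0.250000)³) = 2401 · 2.890625.

So E[X^4] = 6940.390625.


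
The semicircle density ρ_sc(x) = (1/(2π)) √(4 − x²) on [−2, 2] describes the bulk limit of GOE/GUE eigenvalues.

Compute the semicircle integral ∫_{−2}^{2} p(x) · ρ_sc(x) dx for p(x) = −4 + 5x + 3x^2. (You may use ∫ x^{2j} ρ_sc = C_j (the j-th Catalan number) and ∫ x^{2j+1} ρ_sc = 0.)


Write p(x) = Σ a_i x^i, split into monomials and integrate each against ρ_sc separately.
Using ∫ x^{2j} ρ_sc = C_j = (1/(j+1)) C(2j, j) (Catalan numbers) and ∫ x^{2j+1} ρ_sc = 0 (odd monomials vanish by symmetry):
  i = 0 (even): a_0 · C_{0} = -4 · 1 = -4
  i = 1 (odd): ∫ x^1 ρ_sc = 0 (vanishes)
  i = 2 (even): a_2 · C_{1} = 3 · 1 = 3

Summing the contributions: ∫_{−2}^{2} p(x) ρ_sc(x) dx = (-4) + 3 = -1.


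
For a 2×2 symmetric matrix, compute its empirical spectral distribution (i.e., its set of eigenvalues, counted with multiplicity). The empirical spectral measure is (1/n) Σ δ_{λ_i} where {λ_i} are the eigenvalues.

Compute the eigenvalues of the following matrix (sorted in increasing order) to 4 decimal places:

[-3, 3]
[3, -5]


Since M is real symmetric, both eigenvalues are real; they are the roots of det(λI − M) = λ² − (tr M) λ + det M.
tr M = -3 + (-5) = -8.
det M = (-3)·(-5) − 3² = 15 − 9 = 6.
Characteristic polynomial: λ² + 8λ + 6 = 0.
Discriminant Δ = (tr M)² − 4·det M = 64 − 24 = 40; √Δ = 6.324555.
λ = (tr M ± √Δ)/2 = (-8 ± 6.324555)/2, giving (tr M − √Δ)/2 = -7.1623 and (tr M + √Δ)/2 = -0.8377.

Eigenvalues sorted in increasing order: [-7.1623, -0.8377].


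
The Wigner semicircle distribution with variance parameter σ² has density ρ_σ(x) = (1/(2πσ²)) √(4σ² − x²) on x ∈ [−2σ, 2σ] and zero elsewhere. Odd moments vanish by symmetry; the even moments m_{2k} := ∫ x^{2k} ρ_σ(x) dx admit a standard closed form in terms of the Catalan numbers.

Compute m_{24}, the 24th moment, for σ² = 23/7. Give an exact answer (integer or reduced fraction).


By the scaled semicircle moment identity, m_{2k} = σ^{2k} · C_k with k = 12.
C_12 = (1/(k+1)) · C(2k, k) = (1/13) · C(24, 12) = (1/13) · 2704156 = 208012.
σ^{2k} = (σ²)^k = (23/7)^12 = 21914624432020321/13841287201.

Therefore m_{24} = σ^{24} · C_12 = (21914624432020321/13841287201) · 208012 = 651214979621915858836/1977326743.


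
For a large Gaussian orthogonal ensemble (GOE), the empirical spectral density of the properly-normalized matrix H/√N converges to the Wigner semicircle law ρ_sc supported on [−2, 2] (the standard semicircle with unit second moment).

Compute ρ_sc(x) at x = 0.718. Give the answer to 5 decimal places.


ρ_sc(x) = (1/(2π)) √(4 − x²). With x = 0.718:
  4 − x² = 4 − (0.718)² = 4 − 0.515524 = 3.484476.
  √(4 − x²) = 1.866675.
  1/(2π) = 0.159155.
  ρ_sc(0.718) = 0.159155 · 1.866675 = 0.297091.

Rounded to 5 decimal places: ρ_sc(0.718) ≈ 0.29709.


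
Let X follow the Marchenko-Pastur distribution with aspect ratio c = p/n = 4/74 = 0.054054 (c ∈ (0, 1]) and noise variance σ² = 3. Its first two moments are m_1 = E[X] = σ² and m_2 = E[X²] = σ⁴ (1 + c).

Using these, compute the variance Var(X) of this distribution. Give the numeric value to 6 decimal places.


m_1 = E[X] = σ² = 3, so m_1² = 9.
m_2 = E[X²] = σ⁴ (1 + c) = 9 · (1 + 0.054054) = 9 · 1.054054 = 9.486486.
(Note m_2 − m_1² simplifies to c · σ⁴ = 0.054054 · 9.)

Var(X) = m_2 − m_1² = 9.486486 − 9 = 0.486486.


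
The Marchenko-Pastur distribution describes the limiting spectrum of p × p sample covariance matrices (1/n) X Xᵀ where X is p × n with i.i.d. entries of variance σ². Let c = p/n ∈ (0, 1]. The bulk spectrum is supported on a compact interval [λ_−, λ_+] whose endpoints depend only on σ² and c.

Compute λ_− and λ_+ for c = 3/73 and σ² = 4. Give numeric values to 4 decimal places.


c = 3/73 = 0.041096; √c = 0.202721.
λ_− = σ² (1 − √c)² = 4 · (1 − 0.202721)² = 4 · (0.797279)² = 2.542614.
λ_+ = σ² (1 + √c)² = 4 · (1 + 0.202721)² = 4 · (1.202721)² = 5.786153.

Rounded to 4 decimal places: λ_− ≈ 2.5426, λ_+ ≈ 5.7862.


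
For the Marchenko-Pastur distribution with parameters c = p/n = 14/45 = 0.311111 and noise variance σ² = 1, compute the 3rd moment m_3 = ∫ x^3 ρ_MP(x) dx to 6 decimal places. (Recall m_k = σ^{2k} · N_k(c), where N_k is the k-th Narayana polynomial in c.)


E[X³] = σ⁶ (1 + 3c + c²) (third MP moment). With σ² = 1 (so σ⁶ = 1) and c = 14/45 = 0.311111: E[X³] = 1 · (1 + 3·0.311111 + (0.311111)²) = 1 · 2.030123.

So E[X^3] = 2.030123.


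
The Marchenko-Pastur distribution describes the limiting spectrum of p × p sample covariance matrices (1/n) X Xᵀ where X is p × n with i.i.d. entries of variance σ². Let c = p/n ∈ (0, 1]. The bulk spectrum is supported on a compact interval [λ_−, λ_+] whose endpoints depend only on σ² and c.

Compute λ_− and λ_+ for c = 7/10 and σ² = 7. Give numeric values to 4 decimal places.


c = 7/10 = 0.700000; √c = 0.836660.
λ_− = σ² (1 − √c)² = 7 · (1 − 0.836660)² = 7 · (0.163340)² = 0.186760.
λ_+ = σ² (1 + √c)² = 7 · (1 + 0.836660)² = 7 · (1.836660)² = 23.613240.

Rounded to 4 decimal places: λ_− ≈ 0.1868, λ_+ ≈ 23.6132.


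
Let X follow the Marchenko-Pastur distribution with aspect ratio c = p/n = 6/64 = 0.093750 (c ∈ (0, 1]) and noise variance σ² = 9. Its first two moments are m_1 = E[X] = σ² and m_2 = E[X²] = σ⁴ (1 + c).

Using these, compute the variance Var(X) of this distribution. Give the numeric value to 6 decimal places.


m_1 = E[X] = σ² = 9, so m_1² = 81.
m_2 = E[X²] = σ⁴ (1 + c) = 81 · (1 + 0.093750) = 81 · 1.093750 = 88.593750.
(Note m_2 − m_1² simplifies to c · σ⁴ = 0.093750 · 81.)

Var(X) = m_2 − m_1² = 88.593750 − 81 = 7.593750.


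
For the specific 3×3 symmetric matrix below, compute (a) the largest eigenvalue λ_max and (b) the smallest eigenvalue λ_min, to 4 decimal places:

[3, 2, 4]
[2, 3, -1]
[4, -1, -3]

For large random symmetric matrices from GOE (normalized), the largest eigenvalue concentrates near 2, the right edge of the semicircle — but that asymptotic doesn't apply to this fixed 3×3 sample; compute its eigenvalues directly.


Since M is real symmetric, all three eigenvalues are real; they are the roots of det(λI − M) = λ³ − (tr M) λ² + s λ − det M, where s is the sum of the principal 2×2 minors.
tr M = 3 + 3 + (-3) = 3.
s = (3·3 − 2²) + (3·(-3) − 4²) + (3·(-3) − (-1)²) = 5 + (-25) + (-10) = -30.
det M (expand along row 1) = 3·(-10) − 2·(-2) + 4·(-14) = -82.
Characteristic polynomial: λ³ − 3λ² − 30λ + 82 = 0.
Substitute λ = y + (tr M)/3 = y + 1.000000 to remove the quadratic term: y³ + p·y + q = 0 with p = s − (tr M)²/3 = -33.000000 and q = −2(tr M)³/27 + (tr M)·s/3 − det M = 50.000000.
Three real roots ⇒ use the trigonometric (Viète) form: r = 2√(−p/3) = 6.633250, φ = arccos(3q/(p·r)) = arccos(-0.685253) = 2.325747 rad.
y_k = r·cos(φ/3 − 2πk/3) for k = 0, 1, 2 gives y = 4.737777, 1.651697, -6.389473.
λ_k = y_k + 1.000000 gives λ = 5.7378, 2.6517, -5.3895 (check: the sum is 3.0000 = tr M).

Hence λ_max = 5.7378 and λ_min = -5.3895.


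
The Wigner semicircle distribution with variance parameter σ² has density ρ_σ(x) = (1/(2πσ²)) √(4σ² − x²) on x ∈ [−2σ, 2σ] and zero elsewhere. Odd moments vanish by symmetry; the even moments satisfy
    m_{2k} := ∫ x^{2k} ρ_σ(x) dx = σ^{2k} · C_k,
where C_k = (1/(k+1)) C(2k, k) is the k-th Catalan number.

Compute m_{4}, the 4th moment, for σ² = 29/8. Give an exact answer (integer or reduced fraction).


By the scaled semicircle moment identity, m_{2k} = σ^{2k} · C_k with k = 2.
C_2 = (1/(k+1)) · C(2k, k) = (1/3) · C(4, 2) = (1/3) · 6 = 2.
σ^{2k} = (σ²)^k = (29/8)^2 = 841/64.

Therefore m_{4} = σ^{4} · C_2 = (841/64) · 2 = 841/32.


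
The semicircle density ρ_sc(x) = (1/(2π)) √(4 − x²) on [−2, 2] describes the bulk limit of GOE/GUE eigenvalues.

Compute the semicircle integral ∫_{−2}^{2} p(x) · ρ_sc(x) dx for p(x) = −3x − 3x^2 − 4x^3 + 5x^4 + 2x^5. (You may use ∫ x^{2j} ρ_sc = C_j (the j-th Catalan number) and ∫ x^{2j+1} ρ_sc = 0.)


Write p(x) = Σ a_i x^i, split into monomials and integrate each against ρ_sc separately.
Using ∫ x^{2j} ρ_sc = C_j = (1/(j+1)) C(2j, j) (Catalan numbers) and ∫ x^{2j+1} ρ_sc = 0 (odd monomials vanish by symmetry):
  i = 1 (odd): ∫ x^1 ρ_sc = 0 (vanishes)
  i = 2 (even): a_2 · C_{1} = -3 · 1 = -3
  i = 3 (odd): ∫ x^3 ρ_sc = 0 (vanishes)
  i = 4 (even): a_4 · C_{2} = 5 · 2 = 10
  i = 5 (odd): ∫ x^5 ρ_sc = 0 (vanishes)

Summing the contributions: ∫_{−2}^{2} p(x) ρ_sc(x) dx = (-3) + 10 = 7.


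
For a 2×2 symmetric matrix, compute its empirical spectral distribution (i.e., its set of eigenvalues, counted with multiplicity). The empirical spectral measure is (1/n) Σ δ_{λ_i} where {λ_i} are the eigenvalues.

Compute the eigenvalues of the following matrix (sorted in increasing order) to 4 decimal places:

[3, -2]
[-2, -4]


Since M is real symmetric, both eigenvalues are real; they are the roots of det(λI − M) = λ² − (tr M) λ + det M.
tr M = 3 + (-4) = -1.
det M = 3·(-4) − (-2)² = -12 − 4 = -16.
Characteristic polynomial: λ² + λ − 16 = 0.
Discriminant Δ = (tr M)² − 4·det M = 1 − (-64) = 65; √Δ = 8.062258.
λ = (tr M ± √Δ)/2 = (-1 ± 8.062258)/2, giving (tr M − √Δ)/2 = -4.5311 and (tr M + √Δ)/2 = 3.5311.

Eigenvalues sorted in increasing order: [-4.5311, 3.5311].


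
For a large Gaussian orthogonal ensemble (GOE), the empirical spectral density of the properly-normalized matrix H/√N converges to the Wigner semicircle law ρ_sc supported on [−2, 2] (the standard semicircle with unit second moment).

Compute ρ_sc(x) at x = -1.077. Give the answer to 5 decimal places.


ρ_sc(x) = (1/(2π)) √(4 − x²). With x = -1.077:
  4 − x² = 4 − (-1.077)² = 4 − 1.159929 = 2.840071.
  √(4 − x²) = 1.685251.
  1/(2π) = 0.159155.
  ρ_sc(-1.077) = 0.159155 · 1.685251 = 0.268216.

Rounded to 5 decimal places: ρ_sc(-1.077) ≈ 0.26822.


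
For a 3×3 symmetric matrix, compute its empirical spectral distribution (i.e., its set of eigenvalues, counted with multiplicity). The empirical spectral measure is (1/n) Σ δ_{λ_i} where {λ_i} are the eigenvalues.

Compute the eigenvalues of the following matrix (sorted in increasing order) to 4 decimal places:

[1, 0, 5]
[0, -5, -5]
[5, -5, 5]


Since M is real symmetric, all three eigenvalues are real; they are the roots of det(λI − M) = λ³ − (tr M) λ² + s λ − det M, where s is the sum of the principal 2×2 minors.
tr M = 1 + (-5) + 5 = 1.
s = (1·(-5) − 0²) + (1·5 − 5²) + ((-5)·5 − (-5)²) = -5 + (-20) + (-50) = -75.
det M (expand along row 1) = 1·(-50) − 0·25 + 5·25 = 75.
Characteristic polynomial: λ³ − λ² − 75λ − 75 = 0.
Substitute λ = y + (tr M)/3 = y + 0.333333 to remove the quadratic term: y³ + p·y + q = 0 with p = s − (tr M)²/3 = -75.333333 and q = −2(tr M)³/27 + (tr M)·s/3 − det M = -100.074074.
Three real roots ⇒ use the trigonometric (Viète) form: r = 2√(−p/3) = 10.022198, φ = arccos(3q/(p·r)) = arccos(0.397642) = 1.161850 rad.
y_k = r·cos(φ/3 − 2πk/3) for k = 0, 1, 2 gives y = 9.279938, -1.361952, -7.917986.
λ_k = y_k + 0.333333 gives λ = 9.6133, -1.0286, -7.5847 (check: the sum is 1.0000 = tr M).

Eigenvalues sorted in increasing order: [-7.5847, -1.0286, 9.6133].


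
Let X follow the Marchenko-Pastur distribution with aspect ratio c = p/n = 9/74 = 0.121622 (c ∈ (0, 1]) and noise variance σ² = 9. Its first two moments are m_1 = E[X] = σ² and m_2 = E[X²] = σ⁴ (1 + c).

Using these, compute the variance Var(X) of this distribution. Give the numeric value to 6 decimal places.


m_1 = E[X] = σ² = 9, so m_1² = 81.
m_2 = E[X²] = σ⁴ (1 + c) = 81 · (1 + 0.121622) = 81 · 1.121622 = 90.851351.
(Note m_2 − m_1² simplifies to c · σ⁴ = 0.121622 · 81.)

Var(X) = m_2 − m_1² = 90.851351 − 81 = 9.851351.


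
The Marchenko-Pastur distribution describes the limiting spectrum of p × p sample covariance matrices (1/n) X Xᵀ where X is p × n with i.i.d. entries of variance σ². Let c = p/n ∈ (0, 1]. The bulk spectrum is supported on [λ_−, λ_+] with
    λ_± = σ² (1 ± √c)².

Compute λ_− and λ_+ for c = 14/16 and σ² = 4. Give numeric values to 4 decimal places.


c = 14/16 = 0.875000; √c = 0.935414.
λ_− = σ² (1 − √c)² = 4 · (1 − 0.935414)² = 4 · (0.064586)² = 0.016685.
λ_+ = σ² (1 + √c)² = 4 · (1 + 0.935414)² = 4 · (1.935414)² = 14.983315.

Rounded to 4 decimal places: λ_− ≈ 0.0167, λ_+ ≈ 14.9833.


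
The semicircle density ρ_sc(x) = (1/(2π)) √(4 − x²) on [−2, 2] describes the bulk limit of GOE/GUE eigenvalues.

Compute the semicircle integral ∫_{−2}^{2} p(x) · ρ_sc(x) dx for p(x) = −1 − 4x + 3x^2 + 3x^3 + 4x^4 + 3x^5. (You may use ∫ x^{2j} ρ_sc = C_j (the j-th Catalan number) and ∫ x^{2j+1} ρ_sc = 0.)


Write p(x) = Σ a_i x^i, split into monomials and integrate each against ρ_sc separately.
Using ∫ x^{2j} ρ_sc = C_j = (1/(j+1)) C(2j, j) (Catalan numbers) and ∫ x^{2j+1} ρ_sc = 0 (odd monomials vanish by symmetry):
  i = 0 (even): a_0 · C_{0} = -1 · 1 = -1
  i = 1 (odd): ∫ x^1 ρ_sc = 0 (vanishes)
  i = 2 (even): a_2 · C_{1} = 3 · 1 = 3
  i = 3 (odd): ∫ x^3 ρ_sc = 0 (vanishes)
  i = 4 (even): a_4 · C_{2} = 4 · 2 = 8
  i = 5 (odd): ∫ x^5 ρ_sc = 0 (vanishes)

Summing the contributions: ∫_{−2}^{2} p(x) ρ_sc(x) dx = (-1) + 3 + 8 = 10.


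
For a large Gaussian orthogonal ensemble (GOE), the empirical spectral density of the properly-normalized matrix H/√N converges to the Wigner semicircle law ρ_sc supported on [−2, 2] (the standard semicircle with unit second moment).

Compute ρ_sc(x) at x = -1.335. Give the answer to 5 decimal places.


ρ_sc(x) = (1/(2π)) √(4 − x²). With x = -1.335:
  4 − x² = 4 − (-1.335)² = 4 − 1.782225 = 2.217775.
  √(4 − x²) = 1.489220.
  1/(2π) = 0.159155.
  ρ_sc(-1.335) = 0.159155 · 1.489220 = 0.237017.

Rounded to 5 decimal places: ρ_sc(-1.335) ≈ 0.23702.


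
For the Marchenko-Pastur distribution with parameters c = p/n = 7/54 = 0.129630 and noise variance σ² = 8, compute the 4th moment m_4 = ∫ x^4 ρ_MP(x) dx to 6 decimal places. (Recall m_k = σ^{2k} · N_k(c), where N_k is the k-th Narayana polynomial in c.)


E[X⁴] = σ⁸ (1 + 6c + 6c² + c³) (fourth MP moment). With σ² = 8 (so σ⁸ = 4096) and c = 7/54 = 0.129630: E[X⁴] = 4096 · (1 + 6·0.129630 + 6·(0.129630)² + (0.129630)³) = 4096 · 1.880779.

So E[X^4] = 7703.671188.


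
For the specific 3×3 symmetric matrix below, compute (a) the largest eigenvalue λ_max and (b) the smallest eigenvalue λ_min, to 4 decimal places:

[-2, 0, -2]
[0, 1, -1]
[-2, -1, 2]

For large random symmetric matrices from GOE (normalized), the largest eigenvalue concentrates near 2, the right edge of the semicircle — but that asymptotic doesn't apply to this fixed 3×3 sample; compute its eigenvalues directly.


Since M is real symmetric, all three eigenvalues are real; they are the roots of det(λI − M) = λ³ − (tr M) λ² + s λ − det M, where s is the sum of the principal 2×2 minors.
tr M = -2 + 1 + 2 = 1.
s = ((-2)·1 − 0²) + ((-2)·2 − (-2)²) + (1·2 − (-1)²) = -2 + (-8) + 1 = -9.
det M (expand along row 1) = (-2)·1 − 0·(-2) + (-2)·2 = -6.
Characteristic polynomial: λ³ − λ² − 9λ + 6 = 0.
Substitute λ = y + (tr M)/3 = y + 0.333333 to remove the quadratic term: y³ + p·y + q = 0 with p = s − (tr M)²/3 = -9.333333 and q = −2(tr M)³/27 + (tr M)·s/3 − det M = 2.925926.
Three real roots ⇒ use the trigonometric (Viète) form: r = 2√(−p/3) = 3.527668, φ = arccos(3q/(p·r)) = arccos(-0.266600) = 1.840660 rad.
y_k = r·cos(φ/3 − 2πk/3) for k = 0, 1, 2 gives y = 2.884247, 0.316902, -3.201149.
λ_k = y_k + 0.333333 gives λ = 3.2176, 0.6502, -2.8678 (check: the sum is 1.0000 = tr M).

Hence λ_max = 3.2176 and λ_min = -2.8678.


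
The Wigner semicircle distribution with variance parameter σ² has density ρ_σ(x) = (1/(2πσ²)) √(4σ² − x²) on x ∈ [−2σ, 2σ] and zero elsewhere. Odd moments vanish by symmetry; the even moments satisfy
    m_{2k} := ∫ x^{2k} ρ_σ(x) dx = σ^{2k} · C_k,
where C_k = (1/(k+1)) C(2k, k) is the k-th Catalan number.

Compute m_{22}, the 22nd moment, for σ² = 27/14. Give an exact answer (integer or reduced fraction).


By the scaled semicircle moment identity, m_{2k} = σ^{2k} · C_k with k = 11.
C_11 = (1/(k+1)) · C(2k, k) = (1/12) · C(22, 11) = (1/12) · 705432 = 58786.
σ^{2k} = (σ²)^k = (27/14)^11 = 5559060566555523/4049565169664.

Therefore m_{22} = σ^{22} · C_11 = (5559060566555523/4049565169664) · 58786 = 23342495318966641077/289254654976.


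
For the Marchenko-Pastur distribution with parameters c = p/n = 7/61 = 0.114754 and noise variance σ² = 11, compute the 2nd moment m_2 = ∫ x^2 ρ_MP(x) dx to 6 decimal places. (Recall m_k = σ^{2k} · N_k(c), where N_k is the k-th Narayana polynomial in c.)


E[X²] = σ⁴ (1 + c) (second MP moment). With σ² = 11 (so σ⁴ = 121) and c = 7/61 = 0.114754: E[X²] = 121 · (1 + 0.114754) = 121 · 1.114754.

So E[X^2] = 134.885246.


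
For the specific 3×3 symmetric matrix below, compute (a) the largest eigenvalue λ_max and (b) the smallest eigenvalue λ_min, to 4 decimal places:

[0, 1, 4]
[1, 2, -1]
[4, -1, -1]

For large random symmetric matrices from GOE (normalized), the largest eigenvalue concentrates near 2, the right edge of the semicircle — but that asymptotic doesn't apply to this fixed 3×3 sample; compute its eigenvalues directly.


Since M is real symmetric, all three eigenvalues are real; they are the roots of det(λI − M) = λ³ − (tr M) λ² + s λ − det M, where s is the sum of the principal 2×2 minors.
tr M = 0 + 2 + (-1) = 1.
s = (0·2 − 1²) + (0·(-1) − 4²) + (2·(-1) − (-1)²) = -1 + (-16) + (-3) = -20.
det M (expand along row 1) = 0·(-3) − 1·3 + 4·(-9) = -39.
Characteristic polynomial: λ³ − λ² − 20λ + 39 = 0.
Substitute λ = y + (tr M)/3 = y + 0.333333 to remove the quadratic term: y³ + p·y + q = 0 with p = s − (tr M)²/3 = -20.333333 and q = −2(tr M)³/27 + (tr M)·s/3 − det M = 32.259259.
Three real roots ⇒ use the trigonometric (Viète) form: r = 2√(−p/3) = 5.206833, φ = arccos(3q/(p·r)) = arccos(-0.914099) = 2.724078 rad.
y_k = r·cos(φ/3 − 2πk/3) for k = 0, 1, 2 gives y = 3.203781, 1.952709, -5.156489.
λ_k = y_k + 0.333333 gives λ = 3.5371, 2.2860, -4.8232 (check: the sum is 1.0000 = tr M).

Hence λ_max = 3.5371 and λ_min = -4.8232.


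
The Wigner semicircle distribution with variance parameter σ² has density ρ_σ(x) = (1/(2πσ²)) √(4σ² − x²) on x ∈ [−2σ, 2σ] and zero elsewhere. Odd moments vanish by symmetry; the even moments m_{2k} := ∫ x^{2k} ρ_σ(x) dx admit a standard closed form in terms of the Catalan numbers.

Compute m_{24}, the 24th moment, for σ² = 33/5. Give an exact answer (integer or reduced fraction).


By the scaled semicircle moment identity, m_{2k} = σ^{2k} · C_k with k = 12.
C_12 = (1/(k+1)) · C(2k, k) = (1/13) · C(24, 12) = (1/13) · 2704156 = 208012.
σ^{2k} = (σ²)^k = (33/5)^12 = 1667889514952984961/244140625.

Therefore m_{24} = σ^{24} · C_12 = (1667889514952984961/244140625) · 208012 = 346941033784400307707532/244140625.


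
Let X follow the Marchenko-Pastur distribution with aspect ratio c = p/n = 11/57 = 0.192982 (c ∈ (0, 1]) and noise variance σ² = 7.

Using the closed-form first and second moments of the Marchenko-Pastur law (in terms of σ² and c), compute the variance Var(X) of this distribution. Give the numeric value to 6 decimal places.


Recall the MP moments m_1 = E[X] = σ² and m_2 = E[X²] = σ⁴ (1 + c).
m_1 = E[X] = σ² = 7, so m_1² = 49.
m_2 = E[X²] = σ⁴ (1 + c) = 49 · (1 + 0.192982) = 49 · 1.192982 = 58.456140.
(Note m_2 − m_1² simplifies to c · σ⁴ = 0.192982 · 49.)

Var(X) = m_2 − m_1² = 58.456140 − 49 = 9.456140.


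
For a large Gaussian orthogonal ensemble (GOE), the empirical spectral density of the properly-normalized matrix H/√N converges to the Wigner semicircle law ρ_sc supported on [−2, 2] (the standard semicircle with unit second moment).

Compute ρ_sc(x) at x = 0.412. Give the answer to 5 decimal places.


ρ_sc(x) = (1/(2π)) √(4 − x²). With x = 0.412:
  4 − x² = 4 − (0.412)² = 4 − 0.169744 = 3.830256.
  √(4 − x²) = 1.957104.
  1/(2π) = 0.159155.
  ρ_sc(0.412) = 0.159155 · 1.957104 = 0.311483.

Rounded to 5 decimal places: ρ_sc(0.412) ≈ 0.31148.


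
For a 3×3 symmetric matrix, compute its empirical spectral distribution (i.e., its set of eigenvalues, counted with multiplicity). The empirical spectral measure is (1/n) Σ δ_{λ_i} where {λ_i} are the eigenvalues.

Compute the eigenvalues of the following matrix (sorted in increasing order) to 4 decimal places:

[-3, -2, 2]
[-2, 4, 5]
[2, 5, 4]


Since M is real symmetric, all three eigenvalues are real; they are the roots of det(λI − M) = λ³ − (tr M) λ² + s λ − det M, where s is the sum of the principal 2×2 minors.
tr M = -3 + 4 + 4 = 5.
s = ((-3)·4 − (-2)²) + ((-3)·4 − 2²) + (4·4 − 5²) = -16 + (-16) + (-9) = -41.
det M (expand along row 1) = (-3)·(-9) − (-2)·(-18) + 2·(-18) = -45.
Characteristic polynomial: λ³ − 5λ² − 41λ + 45 = 0.
Substitute λ = y + (tr M)/3 = y + 1.666667 to remove the quadratic term: y³ + p·y + q = 0 with p = s − (tr M)²/3 = -49.333333 and q = −2(tr M)³/27 + (tr M)·s/3 − det M = -32.592593.
Three real roots ⇒ use the trigonometric (Viète) form: r = 2√(−p/3) = 8.110350, φ = arccos(3q/(p·r)) = arccos(0.244377) = 1.323919 rad.
y_k = r·cos(φ/3 − 2πk/3) for k = 0, 1, 2 gives y = 7.333333, -0.666667, -6.666667.
λ_k = y_k + 1.666667 gives λ = 9.0000, 1.0000, -5.0000 (check: the sum is 5.0000 = tr M).

Eigenvalues sorted in increasing order: [-5.0000, 1.0000, 9.0000].


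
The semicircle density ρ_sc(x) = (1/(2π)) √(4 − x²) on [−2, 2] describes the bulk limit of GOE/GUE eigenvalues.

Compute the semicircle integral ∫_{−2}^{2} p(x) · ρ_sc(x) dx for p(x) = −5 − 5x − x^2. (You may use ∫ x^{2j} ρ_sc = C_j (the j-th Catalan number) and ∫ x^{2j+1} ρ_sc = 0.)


Write p(x) = Σ a_i x^i, split into monomials and integrate each against ρ_sc separately.
Using ∫ x^{2j} ρ_sc = C_j = (1/(j+1)) C(2j, j) (Catalan numbers) and ∫ x^{2j+1} ρ_sc = 0 (odd monomials vanish by symmetry):
  i = 0 (even): a_0 · C_{0} = -5 · 1 = -5
  i = 1 (odd): ∫ x^1 ρ_sc = 0 (vanishes)
  i = 2 (even): a_2 · C_{1} = -1 · 1 = -1

Summing the contributions: ∫_{−2}^{2} p(x) ρ_sc(x) dx = (-5) + (-1) = -6.


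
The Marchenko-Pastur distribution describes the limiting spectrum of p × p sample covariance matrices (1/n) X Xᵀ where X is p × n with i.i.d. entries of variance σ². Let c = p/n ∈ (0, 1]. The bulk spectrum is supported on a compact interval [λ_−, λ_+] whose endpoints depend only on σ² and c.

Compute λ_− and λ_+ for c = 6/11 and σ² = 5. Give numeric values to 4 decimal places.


c = 6/11 = 0.545455; √c = 0.738549.
λ_− = σ² (1 − √c)² = 5 · (1 − 0.738549)² = 5 · (0.261451)² = 0.341783.
λ_+ = σ² (1 + √c)² = 5 · (1 + 0.738549)² = 5 · (1.738549)² = 15.112762.

Rounded to 4 decimal places: λ_− ≈ 0.3418, λ_+ ≈ 15.1128.


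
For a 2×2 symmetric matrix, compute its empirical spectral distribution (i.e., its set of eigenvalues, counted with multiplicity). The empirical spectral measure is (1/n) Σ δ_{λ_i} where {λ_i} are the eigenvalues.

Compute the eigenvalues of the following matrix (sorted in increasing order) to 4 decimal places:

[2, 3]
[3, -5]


Since M is real symmetric, both eigenvalues are real; they are the roots of det(λI − M) = λ² − (tr M) λ + det M.
tr M = 2 + (-5) = -3.
det M = 2·(-5) − 3² = -10 − 9 = -19.
Characteristic polynomial: λ² + 3λ − 19 = 0.
Discriminant Δ = (tr M)² − 4·det M = 9 − (-76) = 85; √Δ = 9.219544.
λ = (tr M ± √Δ)/2 = (-3 ± 9.219544)/2, giving (tr M − √Δ)/2 = -6.1098 and (tr M + √Δ)/2 = 3.1098.

Eigenvalues sorted in increasing order: [-6.1098, 3.1098].


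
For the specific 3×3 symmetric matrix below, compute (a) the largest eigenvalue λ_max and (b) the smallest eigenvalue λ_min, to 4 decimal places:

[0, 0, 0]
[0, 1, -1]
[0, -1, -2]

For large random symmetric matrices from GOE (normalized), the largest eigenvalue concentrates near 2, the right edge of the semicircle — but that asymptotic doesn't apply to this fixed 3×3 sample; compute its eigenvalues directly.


Since M is real symmetric, all three eigenvalues are real; they are the roots of det(λI − M) = λ³ − (tr M) λ² + s λ − det M, where s is the sum of the principal 2×2 minors.
tr M = 0 + 1 + (-2) = -1.
s = (0·1 − 0²) + (0·(-2) − 0²) + (1·(-2) − (-1)²) = 0 + 0 + (-3) = -3.
det M (expand along row 1) = 0·(-3) − 0·0 + 0·0 = 0.
Characteristic polynomial: λ³ + λ² − 3λ = 0.
Substitute λ = y + (tr M)/3 = y − 0.333333 to remove the quadratic term: y³ + p·y + q = 0 with p = s − (tr M)²/3 = -3.333333 and q = −2(tr M)³/27 + (tr M)·s/3 − det M = 1.074074.
Three real roots ⇒ use the trigonometric (Viète) form: r = 2√(−p/3) = 2.108185, φ = arccos(3q/(p·r)) = arccos(-0.458530) = 2.047137 rad.
y_k = r·cos(φ/3 − 2πk/3) for k = 0, 1, 2 gives y = 1.636109, 0.333333, -1.969442.
λ_k = y_k − 0.333333 gives λ = 1.3028, 0.0000, -2.3028 (check: the sum is -1.0000 = tr M).

Hence λ_max = 1.3028 and λ_min = -2.3028.


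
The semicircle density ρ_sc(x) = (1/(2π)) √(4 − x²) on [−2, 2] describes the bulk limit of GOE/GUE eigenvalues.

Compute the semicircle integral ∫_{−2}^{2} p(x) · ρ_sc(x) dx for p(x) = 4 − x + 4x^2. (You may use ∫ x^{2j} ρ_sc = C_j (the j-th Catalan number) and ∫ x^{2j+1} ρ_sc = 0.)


Write p(x) = Σ a_i x^i, split into monomials and integrate each against ρ_sc separately.
Using ∫ x^{2j} ρ_sc = C_j = (1/(j+1)) C(2j, j) (Catalan numbers) and ∫ x^{2j+1} ρ_sc = 0 (odd monomials vanish by symmetry):
  i = 0 (even): a_0 · C_{0} = 4 · 1 = 4
  i = 1 (odd): ∫ x^1 ρ_sc = 0 (vanishes)
  i = 2 (even): a_2 · C_{1} = 4 · 1 = 4

Summing the contributions: ∫_{−2}^{2} p(x) ρ_sc(x) dx = 4 + 4 = 8.


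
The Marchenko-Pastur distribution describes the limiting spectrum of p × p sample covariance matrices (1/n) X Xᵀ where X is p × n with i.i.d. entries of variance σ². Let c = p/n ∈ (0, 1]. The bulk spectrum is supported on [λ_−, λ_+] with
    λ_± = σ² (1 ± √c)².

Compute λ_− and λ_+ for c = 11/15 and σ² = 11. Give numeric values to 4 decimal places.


c = 11/15 = 0.733333; √c = 0.856349.
λ_− = σ² (1 − √c)² = 11 · (1 − 0.856349)² = 11 · (0.143651)² = 0.226992.
λ_+ = σ² (1 + √c)² = 11 · (1 + 0.856349)² = 11 · (1.856349)² = 37.906341.

Rounded to 4 decimal places: λ_− ≈ 0.2270, λ_+ ≈ 37.9063.


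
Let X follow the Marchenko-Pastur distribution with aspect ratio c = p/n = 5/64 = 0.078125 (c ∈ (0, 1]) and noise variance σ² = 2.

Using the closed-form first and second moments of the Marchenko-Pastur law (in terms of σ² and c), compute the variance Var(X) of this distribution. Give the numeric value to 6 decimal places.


Recall the MP moments m_1 = E[X] = σ² and m_2 = E[X²] = σ⁴ (1 + c).
m_1 = E[X] = σ² = 2, so m_1² = 4.
m_2 = E[X²] = σ⁴ (1 + c) = 4 · (1 + 0.078125) = 4 · 1.078125 = 4.312500.
(Note m_2 − m_1² simplifies to c · σ⁴ = 0.078125 · 4.)

Var(X) = m_2 − m_1² = 4.312500 − 4 = 0.312500.


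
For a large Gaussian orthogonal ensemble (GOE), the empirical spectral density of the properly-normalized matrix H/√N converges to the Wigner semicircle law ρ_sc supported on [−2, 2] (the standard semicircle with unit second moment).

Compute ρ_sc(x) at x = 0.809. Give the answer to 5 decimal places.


ρ_sc(x) = (1/(2π)) √(4 − x²). With x = 0.809:
  4 − x² = 4 − (0.809)² = 4 − 0.654481 = 3.345519.
  √(4 − x²) = 1.829076.
  1/(2π) = 0.159155.
  ρ_sc(0.809) = 0.159155 · 1.829076 = 0.291106.

Rounded to 5 decimal places: ρ_sc(0.809) ≈ 0.29111.


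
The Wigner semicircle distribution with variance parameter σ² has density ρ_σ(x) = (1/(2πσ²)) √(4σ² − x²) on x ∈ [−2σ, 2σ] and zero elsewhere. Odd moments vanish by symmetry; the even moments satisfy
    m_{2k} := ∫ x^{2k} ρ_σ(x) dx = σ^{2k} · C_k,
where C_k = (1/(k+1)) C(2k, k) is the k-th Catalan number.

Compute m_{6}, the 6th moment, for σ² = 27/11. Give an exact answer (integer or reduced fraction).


By the scaled semicircle moment identity, m_{2k} = σ^{2k} · C_k with k = 3.
C_3 = (1/(k+1)) · C(2k, k) = (1/4) · C(6, 3) = (1/4) · 20 = 5.
σ^{2k} = (σ²)^k = (27/11)^3 = 19683/1331.

Therefore m_{6} = σ^{6} · C_3 = (19683/1331) · 5 = 98415/1331.


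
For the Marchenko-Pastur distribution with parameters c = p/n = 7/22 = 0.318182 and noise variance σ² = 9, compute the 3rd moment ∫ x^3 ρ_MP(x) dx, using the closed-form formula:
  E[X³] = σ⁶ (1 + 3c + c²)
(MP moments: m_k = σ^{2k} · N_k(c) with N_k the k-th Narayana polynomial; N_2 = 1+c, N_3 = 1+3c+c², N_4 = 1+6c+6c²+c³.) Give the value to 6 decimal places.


E[X³] = σ⁶ (1 + 3c + c²) (third MP moment). With σ² = 9 (so σ⁶ = 729) and c = 7/22 = 0.318182: E[X³] = 729 · (1 + 3·0.318182 + (0.318182)²) = 729 · 2.055785.

So E[X^3] = 1498.667355.
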